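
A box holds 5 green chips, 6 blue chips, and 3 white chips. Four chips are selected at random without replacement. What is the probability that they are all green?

5/1001

P = 5/14 × 4/13 × 3/12 × 2/11 = 120/24024 = 5/1001.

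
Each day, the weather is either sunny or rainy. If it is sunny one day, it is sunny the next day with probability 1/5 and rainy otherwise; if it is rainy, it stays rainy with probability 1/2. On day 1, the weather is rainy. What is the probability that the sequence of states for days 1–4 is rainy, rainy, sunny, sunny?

Day 1 is given. For each transition, use the conditional probability from the current state:
P(rainy | rainy) = 1/2; P(sunny | rainy) = 1/2; P(sunny | sunny) = 1/5.
P = 1/2 × 1/2 × 1/5 = 1/20.

1/20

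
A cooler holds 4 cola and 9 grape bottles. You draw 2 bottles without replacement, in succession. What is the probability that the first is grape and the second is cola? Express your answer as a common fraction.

3/13

Chain rule:
P = 9/13 × 4/12 = 36/156 = 3/13.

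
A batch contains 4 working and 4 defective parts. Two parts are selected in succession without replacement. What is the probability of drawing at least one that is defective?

11/14

P(no defective) = 4/8 × 3/7 = 12/56 = 3/14.
P(at least one) = 1 − 3/14 = 11/14.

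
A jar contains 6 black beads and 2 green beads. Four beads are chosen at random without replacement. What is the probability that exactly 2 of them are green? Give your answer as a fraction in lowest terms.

One ordering (green drawn first) has probability 2/8 × 1/7 × 6/6 × 5/5 = 60/1680 = 1/28.
There are C(4,2) = 6 such orderings, each equally likely, so P = 6 × 1/28 = 3/14.

3/14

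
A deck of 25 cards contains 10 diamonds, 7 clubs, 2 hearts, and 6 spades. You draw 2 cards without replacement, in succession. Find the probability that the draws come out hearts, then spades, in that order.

Multiply the probability of each draw given the previous ones:
P = 2/25 × 6/24 = 12/600 = 1/50.

1/50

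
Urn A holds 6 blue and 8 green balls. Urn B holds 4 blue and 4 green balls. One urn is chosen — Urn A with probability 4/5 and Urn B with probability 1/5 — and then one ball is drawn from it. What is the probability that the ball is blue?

From Urn A: P(blue) = 6/14.
From Urn B: P(blue) = 4/8.
Total probability = (4/5)(6/14) + (1/5)(4/8) = 31/70.

31/70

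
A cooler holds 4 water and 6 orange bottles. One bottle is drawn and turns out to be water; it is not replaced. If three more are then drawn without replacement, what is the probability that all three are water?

1/84

After the first draw, 3 of the remaining 9 bottles are water.
P = 3/9 × 2/8 × 1/7 = 6/504 = 1/84.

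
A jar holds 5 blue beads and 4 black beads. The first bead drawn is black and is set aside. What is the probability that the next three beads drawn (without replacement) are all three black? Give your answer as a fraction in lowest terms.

1/56

With the first bead removed, 3 black remain out of 8.
P = 3/8 × 2/7 × 1/6 = 6/336 = 1/56.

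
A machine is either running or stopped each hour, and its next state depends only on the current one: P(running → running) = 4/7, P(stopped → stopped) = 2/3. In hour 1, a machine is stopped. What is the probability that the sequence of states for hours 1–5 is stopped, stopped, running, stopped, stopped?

Hour 1 is given. For each transition, use the conditional probability from the current state:
P(stopped | stopped) = 2/3; P(running | stopped) = 1/3; P(stopped | running) = 3/7; P(stopped | stopped) = 2/3.
P = 2/3 × 1/3 × 3/7 × 2/3 = 12/189 = 4/63.

4/63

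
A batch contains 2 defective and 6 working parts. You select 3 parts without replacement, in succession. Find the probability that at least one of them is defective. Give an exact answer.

P(no defective) = 6/8 × 5/7 × 4/6 = 120/336 = 5/14.
P(at least one) = 1 − 5/14 = 9/14.

9/14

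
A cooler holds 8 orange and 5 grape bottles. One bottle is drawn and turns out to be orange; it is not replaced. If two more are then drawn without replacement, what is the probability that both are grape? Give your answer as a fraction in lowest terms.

5/33

With the first bottle removed, 5 grape remain out of 12.
P = 5/12 × 4/11 = 20/132 = 5/33.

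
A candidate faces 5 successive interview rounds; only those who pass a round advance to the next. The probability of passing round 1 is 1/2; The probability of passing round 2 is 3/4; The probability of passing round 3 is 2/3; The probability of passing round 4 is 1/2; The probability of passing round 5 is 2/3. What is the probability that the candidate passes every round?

Each stage is reached only if all earlier stages succeed, so
P = 1/2 × 3/4 × 2/3 × 1/2 × 2/3 = 12/144 = 1/12.

1/12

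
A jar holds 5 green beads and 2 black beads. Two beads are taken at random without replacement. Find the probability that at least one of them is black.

11/21

P(no black) = 5/7 × 4/6 = 20/42 = 10/21.
P(at least one) = 1 − 10/21 = 11/21.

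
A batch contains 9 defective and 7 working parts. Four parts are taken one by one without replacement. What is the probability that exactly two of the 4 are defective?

One ordering (defective drawn first) has probability 9/16 × 8/15 × 7/14 × 6/13 = 3024/43680 = 9/130.
There are C(4,2) = 6 such orderings, each equally likely, so P = 6 × 9/130 = 27/65.

27/65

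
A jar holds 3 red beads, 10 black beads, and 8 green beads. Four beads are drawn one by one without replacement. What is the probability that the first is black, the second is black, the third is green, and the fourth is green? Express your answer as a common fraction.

Chain rule:
P = 10/21 × 9/20 × 8/19 × 7/18 = 5040/143640 = 2/57.

2/57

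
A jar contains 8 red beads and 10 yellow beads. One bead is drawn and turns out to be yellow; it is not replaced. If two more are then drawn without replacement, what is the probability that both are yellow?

With the first bead removed, 9 yellow remain out of 17.
P = 9/17 × 8/16 = 72/272 = 9/34.

9/34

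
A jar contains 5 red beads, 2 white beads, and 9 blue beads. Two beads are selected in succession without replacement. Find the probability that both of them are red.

1/12

P(all red) = 5/16 × 4/15 = 20/240 = 1/12.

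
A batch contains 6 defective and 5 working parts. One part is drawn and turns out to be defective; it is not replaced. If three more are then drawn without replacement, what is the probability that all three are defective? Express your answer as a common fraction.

1/12

With the first part removed, 5 defective remain out of 10.
P = 5/10 × 4/9 × 3/8 = 60/720 = 1/12.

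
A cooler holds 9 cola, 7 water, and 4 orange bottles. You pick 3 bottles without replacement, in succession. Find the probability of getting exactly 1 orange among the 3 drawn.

One ordering (orange drawn first) has probability 4/20 × 16/19 × 15/18 = 960/6840 = 8/57.
There are C(3,1) = 3 such orderings, each equally likely, so P = 3 × 8/57 = 8/19.

8/19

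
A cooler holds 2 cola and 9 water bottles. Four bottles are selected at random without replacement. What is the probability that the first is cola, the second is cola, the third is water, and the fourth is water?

1/55

Each draw changes the counts, so multiply the conditional probabilities along the sequence:
P = 2/11 × 1/10 × 9/9 × 8/8 = 144/7920 = 1/55.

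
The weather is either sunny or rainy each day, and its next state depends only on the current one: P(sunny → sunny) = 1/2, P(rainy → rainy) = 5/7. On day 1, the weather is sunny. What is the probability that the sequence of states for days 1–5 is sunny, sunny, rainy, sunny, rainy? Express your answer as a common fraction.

1/28

Day 1 is given. For each transition, use the conditional probability from the current state:
P(sunny | sunny) = 1/2; P(rainy | sunny) = 1/2; P(sunny | rainy) = 2/7; P(rainy | sunny) = 1/2.
P = 1/2 × 1/2 × 2/7 × 1/2 = 2/56 = 1/28.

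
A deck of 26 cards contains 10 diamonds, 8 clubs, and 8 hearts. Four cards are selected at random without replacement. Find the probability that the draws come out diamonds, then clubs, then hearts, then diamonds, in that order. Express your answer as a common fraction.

24/1495

Multiply the probability of each draw given the previous ones:
P = 10/26 × 8/25 × 8/24 × 9/23 = 5760/358800 = 24/1495.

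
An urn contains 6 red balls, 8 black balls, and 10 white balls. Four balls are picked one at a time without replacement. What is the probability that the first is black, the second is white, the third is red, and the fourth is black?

10/759

Chain rule:
P = 8/24 × 10/23 × 6/22 × 7/21 = 3360/255024 = 10/759.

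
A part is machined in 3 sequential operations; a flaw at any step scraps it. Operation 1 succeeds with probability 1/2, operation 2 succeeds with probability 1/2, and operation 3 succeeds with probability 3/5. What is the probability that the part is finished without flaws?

The events are sequential, so multiply the conditional probabilities:
P = 1/2 × 1/2 × 3/5 = 3/20.

3/20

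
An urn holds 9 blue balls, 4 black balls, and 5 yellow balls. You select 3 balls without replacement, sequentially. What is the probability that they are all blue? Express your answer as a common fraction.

P(every draw is blue) = 9/18 × 8/17 × 7/16 = 504/4896 = 7/68.

7/68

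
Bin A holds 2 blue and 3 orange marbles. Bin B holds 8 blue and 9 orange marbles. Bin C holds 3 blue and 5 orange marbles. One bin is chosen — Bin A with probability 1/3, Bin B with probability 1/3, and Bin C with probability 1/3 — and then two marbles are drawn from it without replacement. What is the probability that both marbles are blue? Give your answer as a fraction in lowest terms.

From Bin A: P(both blue) = (2/5)(1/4) = 1/10.
From Bin B: P(both blue) = (8/17)(7/16) = 7/34.
From Bin C: P(both blue) = (3/8)(2/7) = 3/28.
Total probability = (1/3)(1/10) + (1/3)(7/34) + (1/3)(3/28) = 983/7140.

983/7140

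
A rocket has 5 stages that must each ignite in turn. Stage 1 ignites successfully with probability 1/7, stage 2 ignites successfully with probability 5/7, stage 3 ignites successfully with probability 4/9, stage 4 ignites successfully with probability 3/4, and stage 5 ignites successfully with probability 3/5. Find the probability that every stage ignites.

The events are sequential, so multiply the conditional probabilities:
P = 1/7 × 5/7 × 4/9 × 3/4 × 3/5 = 180/8820 = 1/49.

1/49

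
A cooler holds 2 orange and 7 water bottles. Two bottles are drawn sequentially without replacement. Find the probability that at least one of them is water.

P(no water) = 2/9 × 1/8 = 2/72 = 1/36.
P(at least one) = 1 − 1/36 = 35/36.

35/36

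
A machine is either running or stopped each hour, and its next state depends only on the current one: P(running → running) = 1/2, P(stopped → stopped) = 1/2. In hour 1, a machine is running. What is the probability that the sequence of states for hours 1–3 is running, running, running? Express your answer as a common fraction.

Hour 1 is given. For each transition, use the conditional probability from the current state:
P(running | running) = 1/2; P(running | running) = 1/2.
P = 1/2 × 1/2 = 1/4.

1/4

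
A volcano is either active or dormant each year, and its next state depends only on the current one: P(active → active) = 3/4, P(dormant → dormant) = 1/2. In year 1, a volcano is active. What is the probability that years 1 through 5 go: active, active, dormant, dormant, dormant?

3/64

Year 1 is given. For each transition, use the conditional probability from the current state:
P(active | active) = 3/4; P(dormant | active) = 1/4; P(dormant | dormant) = 1/2; P(dormant | dormant) = 1/2.
P = 3/4 × 1/4 × 1/2 × 1/2 = 3/64.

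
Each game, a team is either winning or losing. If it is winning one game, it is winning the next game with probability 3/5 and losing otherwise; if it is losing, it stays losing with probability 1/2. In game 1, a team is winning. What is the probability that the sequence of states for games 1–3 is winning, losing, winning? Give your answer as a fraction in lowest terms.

1/5

Game 1 is given. For each transition, use the conditional probability from the current state:
P(losing | winning) = 2/5; P(winning | losing) = 1/2.
P = 2/5 × 1/2 = 2/10 = 1/5.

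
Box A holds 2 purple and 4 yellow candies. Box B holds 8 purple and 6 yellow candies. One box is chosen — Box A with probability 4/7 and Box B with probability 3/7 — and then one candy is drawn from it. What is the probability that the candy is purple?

From Box A: P(purple) = 2/6.
From Box B: P(purple) = 8/14.
Total probability = (4/7)(2/6) + (3/7)(8/14) = 64/147.

64/147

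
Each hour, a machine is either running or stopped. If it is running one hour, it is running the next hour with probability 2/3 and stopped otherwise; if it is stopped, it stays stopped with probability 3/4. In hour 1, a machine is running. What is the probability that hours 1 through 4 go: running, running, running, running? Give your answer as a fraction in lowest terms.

8/27

Hour 1 is given. For each transition, use the conditional probability from the current state:
P(running | running) = 2/3; P(running | running) = 2/3; P(running | running) = 2/3.
P = 2/3 × 2/3 × 2/3 = 8/27.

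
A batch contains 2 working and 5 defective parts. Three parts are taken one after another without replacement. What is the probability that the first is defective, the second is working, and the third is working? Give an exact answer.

1/21

Each draw changes the counts, so multiply the conditional probabilities along the sequence:
P = 5/7 × 2/6 × 1/5 = 10/210 = 1/21.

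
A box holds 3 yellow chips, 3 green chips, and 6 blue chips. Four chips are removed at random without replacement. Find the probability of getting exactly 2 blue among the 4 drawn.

5/11

One ordering (blue drawn first) has probability 6/12 × 5/11 × 6/10 × 5/9 = 900/11880 = 5/66.
There are C(4,2) = 6 such orderings, each equally likely, so P = 6 × 5/66 = 5/11.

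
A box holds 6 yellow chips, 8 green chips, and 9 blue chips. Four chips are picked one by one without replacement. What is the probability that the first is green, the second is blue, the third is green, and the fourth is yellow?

Chain rule:
P = 8/23 × 9/22 × 7/21 × 6/20 = 3024/212520 = 18/1265.

18/1265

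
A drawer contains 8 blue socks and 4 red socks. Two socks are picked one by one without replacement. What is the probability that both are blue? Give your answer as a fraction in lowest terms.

P(every draw is blue) = 8/12 × 7/11 = 56/132 = 14/33.

14/33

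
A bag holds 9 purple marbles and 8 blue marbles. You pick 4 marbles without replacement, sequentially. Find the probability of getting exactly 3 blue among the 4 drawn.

One ordering (blue drawn first) has probability 8/17 × 7/16 × 6/15 × 9/14 = 3024/57120 = 9/170.
There are C(4,3) = 4 such orderings, each equally likely, so P = 4 × 9/170 = 18/85.

18/85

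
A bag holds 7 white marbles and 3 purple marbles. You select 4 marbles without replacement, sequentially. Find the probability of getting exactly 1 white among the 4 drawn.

1/30

One ordering (white drawn first) has probability 7/10 × 3/9 × 2/8 × 1/7 = 42/5040 = 1/120.
There are C(4,1) = 4 such orderings, each equally likely, so P = 4 × 1/120 = 1/30.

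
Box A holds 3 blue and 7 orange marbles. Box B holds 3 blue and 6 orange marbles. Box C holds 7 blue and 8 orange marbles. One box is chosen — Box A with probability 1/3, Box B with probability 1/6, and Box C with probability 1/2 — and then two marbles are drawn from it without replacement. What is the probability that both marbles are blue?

From Box A: P(both blue) = (3/10)(2/9) = 1/15.
From Box B: P(both blue) = (3/9)(2/8) = 1/12.
From Box C: P(both blue) = (7/15)(6/14) = 1/5.
Total probability = (1/3)(1/15) + (1/6)(1/12) + (1/2)(1/5) = 49/360.

49/360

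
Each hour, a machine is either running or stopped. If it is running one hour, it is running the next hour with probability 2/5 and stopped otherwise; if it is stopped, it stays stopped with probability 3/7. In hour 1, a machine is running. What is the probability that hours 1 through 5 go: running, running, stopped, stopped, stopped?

Hour 1 is given. For each transition, use the conditional probability from the current state:
P(running | running) = 2/5; P(stopped | running) = 3/5; P(stopped | stopped) = 3/7; P(stopped | stopped) = 3/7.
P = 2/5 × 3/5 × 3/7 × 3/7 = 54/1225.

54/1225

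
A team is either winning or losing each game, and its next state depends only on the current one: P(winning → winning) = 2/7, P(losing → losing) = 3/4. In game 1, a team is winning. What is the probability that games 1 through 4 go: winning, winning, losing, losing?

15/98

Game 1 is given. For each transition, use the conditional probability from the current state:
P(winning | winning) = 2/7; P(losing | winning) = 5/7; P(losing | losing) = 3/4.
P = 2/7 × 5/7 × 3/4 = 30/196 = 15/98.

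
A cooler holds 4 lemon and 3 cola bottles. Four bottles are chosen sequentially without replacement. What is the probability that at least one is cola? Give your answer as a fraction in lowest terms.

P(no cola) = 4/7 × 3/6 × 2/5 × 1/4 = 24/840 = 1/35.
P(at least one) = 1 − 1/35 = 34/35.

34/35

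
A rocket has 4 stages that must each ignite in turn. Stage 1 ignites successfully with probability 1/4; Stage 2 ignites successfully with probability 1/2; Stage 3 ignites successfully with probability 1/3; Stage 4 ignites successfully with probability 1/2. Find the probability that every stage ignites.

1/48

Multiplying along the chain,
P = 1/4 × 1/2 × 1/3 × 1/2 = 1/48.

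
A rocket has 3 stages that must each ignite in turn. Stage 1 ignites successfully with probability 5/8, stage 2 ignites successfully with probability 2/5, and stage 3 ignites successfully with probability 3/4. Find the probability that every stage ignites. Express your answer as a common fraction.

3/16

Each stage is reached only if all earlier stages succeed, so
P = 5/8 × 2/5 × 3/4 = 30/160 = 3/16.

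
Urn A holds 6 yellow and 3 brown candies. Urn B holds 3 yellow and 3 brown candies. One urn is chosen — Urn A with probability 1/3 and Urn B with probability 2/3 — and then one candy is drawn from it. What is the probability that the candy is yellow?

5/9

From Urn A: P(yellow) = 6/9.
From Urn B: P(yellow) = 3/6.
Total probability = (1/3)(6/9) + (2/3)(3/6) = 5/9.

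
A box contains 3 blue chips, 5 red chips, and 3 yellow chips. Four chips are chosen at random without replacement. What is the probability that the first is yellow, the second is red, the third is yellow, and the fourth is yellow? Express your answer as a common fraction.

Multiply the probability of each draw given the previous ones:
P = 3/11 × 5/10 × 2/9 × 1/8 = 30/7920 = 1/264.

1/264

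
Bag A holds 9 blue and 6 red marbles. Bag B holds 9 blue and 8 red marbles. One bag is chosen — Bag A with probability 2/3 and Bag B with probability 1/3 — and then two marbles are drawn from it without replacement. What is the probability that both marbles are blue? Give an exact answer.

From Bag A: P(both blue) = (9/15)(8/14) = 12/35.
From Bag B: P(both blue) = (9/17)(8/16) = 9/34.
Total probability = (2/3)(12/35) + (1/3)(9/34) = 377/1190.

377/1190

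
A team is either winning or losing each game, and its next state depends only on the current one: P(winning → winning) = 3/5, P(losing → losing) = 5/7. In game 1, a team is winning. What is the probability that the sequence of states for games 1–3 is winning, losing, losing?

2/7

Game 1 is given. For each transition, use the conditional probability from the current state:
P(losing | winning) = 2/5; P(losing | losing) = 5/7.
P = 2/5 × 5/7 = 10/35 = 2/7.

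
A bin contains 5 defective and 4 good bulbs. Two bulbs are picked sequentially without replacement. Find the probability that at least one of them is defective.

P(no defective) = 4/9 × 3/8 = 12/72 = 1/6.
P(at least one) = 1 − 1/6 = 5/6.

5/6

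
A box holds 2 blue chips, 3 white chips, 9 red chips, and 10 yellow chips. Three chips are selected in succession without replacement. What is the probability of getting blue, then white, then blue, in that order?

1/2024

Multiply the probability of each draw given the previous ones:
P = 2/24 × 3/23 × 1/22 = 6/12144 = 1/2024.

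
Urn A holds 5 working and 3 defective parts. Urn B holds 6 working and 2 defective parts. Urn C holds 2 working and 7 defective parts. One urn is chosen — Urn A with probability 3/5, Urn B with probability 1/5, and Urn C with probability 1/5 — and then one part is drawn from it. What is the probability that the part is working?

From Urn A: P(working) = 5/8.
From Urn B: P(working) = 6/8.
From Urn C: P(working) = 2/9.
Total probability = (3/5)(5/8) + (1/5)(6/8) + (1/5)(2/9) = 41/72.

41/72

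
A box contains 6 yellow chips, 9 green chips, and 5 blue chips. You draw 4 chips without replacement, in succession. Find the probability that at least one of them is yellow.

P(no yellow) = 14/20 × 13/19 × 12/18 × 11/17 = 24024/116280 = 1001/4845.
P(at least one) = 1 − 1001/4845 = 3844/4845.

3844/4845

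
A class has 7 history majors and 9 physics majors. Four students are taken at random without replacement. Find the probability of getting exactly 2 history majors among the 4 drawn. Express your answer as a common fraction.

One ordering (history majors drawn first) has probability 7/16 × 6/15 × 9/14 × 8/13 = 3024/43680 = 9/130.
There are C(4,2) = 6 such orderings, each equally likely, so P = 6 × 9/130 = 27/65.

27/65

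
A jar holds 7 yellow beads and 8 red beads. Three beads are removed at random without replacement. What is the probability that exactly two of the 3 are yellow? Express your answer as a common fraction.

One ordering (yellow drawn first) has probability 7/15 × 6/14 × 8/13 = 336/2730 = 8/65.
There are C(3,2) = 3 such orderings, each equally likely, so P = 3 × 8/65 = 24/65.

24/65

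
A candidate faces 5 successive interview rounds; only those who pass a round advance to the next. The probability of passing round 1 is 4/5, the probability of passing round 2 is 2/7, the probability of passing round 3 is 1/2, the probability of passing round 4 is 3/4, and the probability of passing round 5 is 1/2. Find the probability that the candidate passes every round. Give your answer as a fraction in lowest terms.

3/70

Multiplying along the chain,
P = 4/5 × 2/7 × 1/2 × 3/4 × 1/2 = 24/560 = 3/70.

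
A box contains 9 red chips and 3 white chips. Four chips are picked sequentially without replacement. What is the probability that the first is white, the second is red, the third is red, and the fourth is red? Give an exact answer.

Multiply the probability of each draw given the previous ones:
P = 3/12 × 9/11 × 8/10 × 7/9 = 1512/11880 = 7/55.

7/55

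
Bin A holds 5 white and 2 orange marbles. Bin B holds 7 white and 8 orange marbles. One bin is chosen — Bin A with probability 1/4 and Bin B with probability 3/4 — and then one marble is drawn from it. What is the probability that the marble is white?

37/70

From Bin A: P(white) = 5/7.
From Bin B: P(white) = 7/15.
Total probability = (1/4)(5/7) + (3/4)(7/15) = 37/70.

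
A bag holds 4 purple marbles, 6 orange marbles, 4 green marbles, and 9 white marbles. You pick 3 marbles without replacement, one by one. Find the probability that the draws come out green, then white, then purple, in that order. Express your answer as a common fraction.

24/1771

Chain rule:
P = 4/23 × 9/22 × 4/21 = 144/10626 = 24/1771.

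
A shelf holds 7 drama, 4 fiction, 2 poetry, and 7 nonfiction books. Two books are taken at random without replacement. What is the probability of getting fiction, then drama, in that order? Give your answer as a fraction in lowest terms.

Each draw changes the counts, so multiply the conditional probabilities along the sequence:
P = 4/20 × 7/19 = 28/380 = 7/95.

7/95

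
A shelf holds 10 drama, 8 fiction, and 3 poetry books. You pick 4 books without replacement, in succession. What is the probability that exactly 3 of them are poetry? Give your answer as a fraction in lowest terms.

One ordering (poetry drawn first) has probability 3/21 × 2/20 × 1/19 × 18/18 = 108/143640 = 1/1330.
There are C(4,3) = 4 such orderings, each equally likely, so P = 4 × 1/1330 = 2/665.

2/665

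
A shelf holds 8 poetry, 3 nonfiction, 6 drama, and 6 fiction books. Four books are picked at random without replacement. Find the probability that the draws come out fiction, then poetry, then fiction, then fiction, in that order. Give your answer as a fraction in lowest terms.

8/1771

Each draw changes the counts, so multiply the conditional probabilities along the sequence:
P = 6/23 × 8/22 × 5/21 × 4/20 = 960/212520 = 8/1771.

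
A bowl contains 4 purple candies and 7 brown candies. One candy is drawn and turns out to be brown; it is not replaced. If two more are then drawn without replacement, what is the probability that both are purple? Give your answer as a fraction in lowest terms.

2/15

After the first draw, 4 of the remaining 10 candies are purple.
P = 4/10 × 3/9 = 12/90 = 2/15.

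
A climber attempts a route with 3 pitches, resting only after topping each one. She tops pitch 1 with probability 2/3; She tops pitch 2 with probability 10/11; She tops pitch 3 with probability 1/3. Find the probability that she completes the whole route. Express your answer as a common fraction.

The events are sequential, so multiply the conditional probabilities:
P = 2/3 × 10/11 × 1/3 = 20/99.

20/99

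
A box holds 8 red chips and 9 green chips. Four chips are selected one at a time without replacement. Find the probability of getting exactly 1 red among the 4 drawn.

One ordering (red drawn first) has probability 8/17 × 9/16 × 8/15 × 7/14 = 4032/57120 = 6/85.
There are C(4,1) = 4 such orderings, each equally likely, so P = 4 × 6/85 = 24/85.

24/85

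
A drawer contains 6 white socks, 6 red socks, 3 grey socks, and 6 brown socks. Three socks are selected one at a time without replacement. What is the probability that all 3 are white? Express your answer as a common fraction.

2/133

P(all white) = 6/21 × 5/20 × 4/19 = 120/7980 = 2/133.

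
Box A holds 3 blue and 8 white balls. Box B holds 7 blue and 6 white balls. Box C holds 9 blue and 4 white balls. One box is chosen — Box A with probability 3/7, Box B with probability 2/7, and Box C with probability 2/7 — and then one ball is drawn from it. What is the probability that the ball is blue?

67/143

From Box A: P(blue) = 3/11.
From Box B: P(blue) = 7/13.
From Box C: P(blue) = 9/13.
Total probability = (3/7)(3/11) + (2/7)(7/13) + (2/7)(9/13) = 67/143.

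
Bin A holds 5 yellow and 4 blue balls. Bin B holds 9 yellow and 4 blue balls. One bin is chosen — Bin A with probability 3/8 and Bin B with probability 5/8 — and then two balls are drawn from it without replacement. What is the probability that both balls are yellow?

245/624

From Bin A: P(both yellow) = (5/9)(4/8) = 5/18.
From Bin B: P(both yellow) = (9/13)(8/12) = 6/13.
Total probability = (3/8)(5/18) + (5/8)(6/13) = 245/624.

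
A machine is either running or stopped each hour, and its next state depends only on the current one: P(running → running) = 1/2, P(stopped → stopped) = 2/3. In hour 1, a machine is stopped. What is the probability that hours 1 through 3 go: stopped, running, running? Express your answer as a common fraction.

1/6

Hour 1 is given. For each transition, use the conditional probability from the current state:
P(running | stopped) = 1/3; P(running | running) = 1/2.
P = 1/3 × 1/2 = 1/6.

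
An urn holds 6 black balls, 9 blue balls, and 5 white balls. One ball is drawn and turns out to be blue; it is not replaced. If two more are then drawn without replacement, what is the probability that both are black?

5/57

After the first draw, 6 of the remaining 19 balls are black.
P = 6/19 × 5/18 = 30/342 = 5/57.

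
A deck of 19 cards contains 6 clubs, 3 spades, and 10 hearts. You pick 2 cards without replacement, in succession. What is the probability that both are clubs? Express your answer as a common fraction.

P(all clubs) = 6/19 × 5/18 = 30/342 = 5/57.

5/57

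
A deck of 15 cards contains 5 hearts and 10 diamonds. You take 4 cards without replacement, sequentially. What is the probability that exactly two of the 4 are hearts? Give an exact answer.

One ordering (hearts drawn first) has probability 5/15 × 4/14 × 10/13 × 9/12 = 1800/32760 = 5/91.
There are C(4,2) = 6 such orderings, each equally likely, so P = 6 × 5/91 = 30/91.

30/91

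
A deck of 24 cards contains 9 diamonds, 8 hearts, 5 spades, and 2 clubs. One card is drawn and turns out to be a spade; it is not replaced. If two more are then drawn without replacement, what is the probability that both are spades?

6/253

With the first card removed, 4 spades remain out of 23.
P = 4/23 × 3/22 = 12/506 = 6/253.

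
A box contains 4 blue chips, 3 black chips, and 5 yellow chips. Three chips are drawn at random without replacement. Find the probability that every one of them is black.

P(every draw is black) = 3/12 × 2/11 × 1/10 = 6/1320 = 1/220.

1/220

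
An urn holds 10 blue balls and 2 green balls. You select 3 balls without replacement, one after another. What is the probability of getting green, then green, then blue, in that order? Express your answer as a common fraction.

1/66

Multiply the probability of each draw given the previous ones:
P = 2/12 × 1/11 × 10/10 = 20/1320 = 1/66.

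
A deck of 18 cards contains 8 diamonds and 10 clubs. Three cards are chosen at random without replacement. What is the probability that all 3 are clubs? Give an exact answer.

P(all clubs) = 10/18 × 9/17 × 8/16 = 720/4896 = 5/34.

5/34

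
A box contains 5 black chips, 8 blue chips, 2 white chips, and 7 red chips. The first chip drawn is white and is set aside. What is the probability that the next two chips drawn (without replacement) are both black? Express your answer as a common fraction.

1/21

After the first draw, 5 of the remaining 21 chips are black.
P = 5/21 × 4/20 = 20/420 = 1/21.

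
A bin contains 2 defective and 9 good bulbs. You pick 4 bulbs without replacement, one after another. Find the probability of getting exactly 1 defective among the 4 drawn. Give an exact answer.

One ordering (defective drawn first) has probability 2/11 × 9/10 × 8/9 × 7/8 = 1008/7920 = 7/55.
There are C(4,1) = 4 such orderings, each equally likely, so P = 4 × 7/55 = 28/55.

28/55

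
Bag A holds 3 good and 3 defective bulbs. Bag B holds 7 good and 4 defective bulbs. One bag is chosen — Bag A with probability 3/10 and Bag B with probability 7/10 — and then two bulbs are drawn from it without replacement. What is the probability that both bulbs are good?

18/55

From Bag A: P(both good) = (3/6)(2/5) = 1/5.
From Bag B: P(both good) = (7/11)(6/10) = 21/55.
Total probability = (3/10)(1/5) + (7/10)(21/55) = 18/55.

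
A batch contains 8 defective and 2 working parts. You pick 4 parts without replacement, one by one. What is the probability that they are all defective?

1/3

P(every draw is defective) = 8/10 × 7/9 × 6/8 × 5/7 = 1680/5040 = 1/3.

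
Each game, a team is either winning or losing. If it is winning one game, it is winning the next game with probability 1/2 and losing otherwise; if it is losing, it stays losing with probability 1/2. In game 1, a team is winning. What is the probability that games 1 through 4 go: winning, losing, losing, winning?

Game 1 is given. For each transition, use the conditional probability from the current state:
P(losing | winning) = 1/2; P(losing | losing) = 1/2; P(winning | losing) = 1/2.
P = 1/2 × 1/2 × 1/2 = 1/8.

1/8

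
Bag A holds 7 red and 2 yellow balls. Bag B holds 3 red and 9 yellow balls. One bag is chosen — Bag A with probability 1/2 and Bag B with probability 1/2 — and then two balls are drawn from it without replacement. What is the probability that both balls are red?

From Bag A: P(both red) = (7/9)(6/8) = 7/12.
From Bag B: P(both red) = (3/12)(2/11) = 1/22.
Total probability = (1/2)(7/12) + (1/2)(1/22) = 83/264.

83/264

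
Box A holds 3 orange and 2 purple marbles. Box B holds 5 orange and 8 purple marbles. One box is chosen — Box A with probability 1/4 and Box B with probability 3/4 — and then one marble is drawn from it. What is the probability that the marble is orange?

57/130

From Box A: P(orange) = 3/5.
From Box B: P(orange) = 5/13.
Total probability = (1/4)(3/5) + (3/4)(5/13) = 57/130.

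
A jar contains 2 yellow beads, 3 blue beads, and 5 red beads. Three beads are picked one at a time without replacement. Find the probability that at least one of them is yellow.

8/15

P(no yellow) = 8/10 × 7/9 × 6/8 = 336/720 = 7/15.
P(at least one) = 1 − 7/15 = 8/15.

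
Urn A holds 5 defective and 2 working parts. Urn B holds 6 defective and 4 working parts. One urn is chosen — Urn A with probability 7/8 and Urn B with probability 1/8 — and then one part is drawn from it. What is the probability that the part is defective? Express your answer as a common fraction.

7/10

From Urn A: P(defective) = 5/7.
From Urn B: P(defective) = 6/10.
Total probability = (7/8)(5/7) + (1/8)(6/10) = 7/10.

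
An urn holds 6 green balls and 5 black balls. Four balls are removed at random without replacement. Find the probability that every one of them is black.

P = 5/11 × 4/10 × 3/9 × 2/8 = 120/7920 = 1/66.

1/66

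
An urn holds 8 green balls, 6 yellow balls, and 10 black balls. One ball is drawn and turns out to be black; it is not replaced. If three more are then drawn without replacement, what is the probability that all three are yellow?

20/1771

After the first draw, 6 of the remaining 23 balls are yellow.
P = 6/23 × 5/22 × 4/21 = 120/10626 = 20/1771.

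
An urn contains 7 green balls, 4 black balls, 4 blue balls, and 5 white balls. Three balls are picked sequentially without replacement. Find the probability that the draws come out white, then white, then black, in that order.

Each draw changes the counts, so multiply the conditional probabilities along the sequence:
P = 5/20 × 4/19 × 4/18 = 80/6840 = 2/171.

2/171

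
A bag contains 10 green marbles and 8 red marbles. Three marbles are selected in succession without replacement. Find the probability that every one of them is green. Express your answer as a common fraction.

P(all green) = 10/18 × 9/17 × 8/16 = 720/4896 = 5/34.

5/34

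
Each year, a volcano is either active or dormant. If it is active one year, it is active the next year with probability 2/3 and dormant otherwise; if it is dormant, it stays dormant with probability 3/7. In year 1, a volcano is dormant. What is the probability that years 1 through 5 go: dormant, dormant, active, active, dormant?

Year 1 is given. For each transition, use the conditional probability from the current state:
P(dormant | dormant) = 3/7; P(active | dormant) = 4/7; P(active | active) = 2/3; P(dormant | active) = 1/3.
P = 3/7 × 4/7 × 2/3 × 1/3 = 24/441 = 8/147.

8/147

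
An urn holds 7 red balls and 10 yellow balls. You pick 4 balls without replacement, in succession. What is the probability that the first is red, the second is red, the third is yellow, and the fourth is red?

Each draw changes the counts, so multiply the conditional probabilities along the sequence:
P = 7/17 × 6/16 × 10/15 × 5/14 = 2100/57120 = 5/136.

5/136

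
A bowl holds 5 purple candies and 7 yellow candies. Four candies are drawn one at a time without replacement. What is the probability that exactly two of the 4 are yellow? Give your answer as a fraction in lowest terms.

One ordering (yellow drawn first) has probability 7/12 × 6/11 × 5/10 × 4/9 = 840/11880 = 7/99.
There are C(4,2) = 6 such orderings, each equally likely, so P = 6 × 7/99 = 14/33.

14/33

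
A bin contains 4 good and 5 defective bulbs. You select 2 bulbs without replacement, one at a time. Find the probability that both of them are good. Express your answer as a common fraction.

P(all good) = 4/9 × 3/8 = 12/72 = 1/6.

1/6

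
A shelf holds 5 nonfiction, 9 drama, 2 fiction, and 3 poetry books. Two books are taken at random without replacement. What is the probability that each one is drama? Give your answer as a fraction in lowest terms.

P(all drama) = 9/19 × 8/18 = 72/342 = 4/19.

4/19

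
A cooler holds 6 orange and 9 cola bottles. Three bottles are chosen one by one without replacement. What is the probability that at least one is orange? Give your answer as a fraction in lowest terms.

53/65

P(no orange) = 9/15 × 8/14 × 7/13 = 504/2730 = 12/65.
P(at least one) = 1 − 12/65 = 53/65.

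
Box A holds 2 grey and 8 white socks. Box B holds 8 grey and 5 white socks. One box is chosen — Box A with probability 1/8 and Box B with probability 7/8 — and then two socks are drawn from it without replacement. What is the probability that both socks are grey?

1483/4680

From Box A: P(both grey) = (2/10)(1/9) = 1/45.
From Box B: P(both grey) = (8/13)(7/12) = 14/39.
Total probability = (1/8)(1/45) + (7/8)(14/39) = 1483/4680.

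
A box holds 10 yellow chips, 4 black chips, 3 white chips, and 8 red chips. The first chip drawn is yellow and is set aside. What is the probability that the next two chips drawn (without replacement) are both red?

7/69

With the first chip removed, 8 red remain out of 24.
P = 8/24 × 7/23 = 56/552 = 7/69.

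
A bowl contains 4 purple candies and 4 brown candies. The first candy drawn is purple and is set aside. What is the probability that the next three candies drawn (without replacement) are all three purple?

After the first draw, 3 of the remaining 7 candies are purple.
P = 3/7 × 2/6 × 1/5 = 6/210 = 1/35.

1/35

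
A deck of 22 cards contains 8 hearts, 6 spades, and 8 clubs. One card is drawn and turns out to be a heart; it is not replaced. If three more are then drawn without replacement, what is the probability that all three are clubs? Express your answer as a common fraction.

With the first card removed, 8 clubs remain out of 21.
P = 8/21 × 7/20 × 6/19 = 336/7980 = 4/95.

4/95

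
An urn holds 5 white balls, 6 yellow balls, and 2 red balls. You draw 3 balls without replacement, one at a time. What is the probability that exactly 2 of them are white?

40/143

One ordering (white drawn first) has probability 5/13 × 4/12 × 8/11 = 160/1716 = 40/429.
There are C(3,2) = 3 such orderings, each equally likely, so P = 3 × 40/429 = 40/143.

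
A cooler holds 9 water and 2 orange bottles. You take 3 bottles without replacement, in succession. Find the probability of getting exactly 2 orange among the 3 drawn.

One ordering (orange drawn first) has probability 2/11 × 1/10 × 9/9 = 18/990 = 1/55.
There are C(3,2) = 3 such orderings, each equally likely, so P = 3 × 1/55 = 3/55.

3/55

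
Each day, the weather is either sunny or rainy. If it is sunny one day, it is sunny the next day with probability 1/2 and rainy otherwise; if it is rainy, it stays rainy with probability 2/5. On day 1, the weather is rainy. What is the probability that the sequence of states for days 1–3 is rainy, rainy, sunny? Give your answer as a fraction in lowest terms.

Day 1 is given. For each transition, use the conditional probability from the current state:
P(rainy | rainy) = 2/5; P(sunny | rainy) = 3/5.
P = 2/5 × 3/5 = 6/25.

6/25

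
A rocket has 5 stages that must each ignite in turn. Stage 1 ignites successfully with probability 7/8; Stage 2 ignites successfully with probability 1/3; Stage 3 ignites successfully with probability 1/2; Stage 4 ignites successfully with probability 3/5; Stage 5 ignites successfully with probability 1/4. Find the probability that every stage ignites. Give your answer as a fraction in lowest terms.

The events are sequential, so multiply the conditional probabilities:
P = 7/8 × 1/3 × 1/2 × 3/5 × 1/4 = 21/960 = 7/320.

7/320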